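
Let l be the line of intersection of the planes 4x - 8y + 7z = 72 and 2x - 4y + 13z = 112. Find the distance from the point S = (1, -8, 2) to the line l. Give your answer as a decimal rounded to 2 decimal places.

8.35

Direction of l: (4, -8, 7) × (2, -4, 13) = (-76, -38, 0).
A point on l: solving the two plane equations with x = 4 gives (4, 0, 8).
Taking (4, 0, 8) on l with direction v = (-76, -38, 0): w = S − (4, 0, 8) = (-3, -8, -6), and w × v = (-228, 456, -494).
Distance = |w × v| / |v| = √503956 / √7220 ≈ 8.35.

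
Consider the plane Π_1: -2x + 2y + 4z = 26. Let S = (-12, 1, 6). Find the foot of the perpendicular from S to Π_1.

(-10, -1, 2)

Foot = S − λn with λ = (n·S − d)/|n|² = (50 − 26)/24 = 1.
Foot = (-12, 1, 6) − 1·(-2, 2, 4) = (-10, -1, 2).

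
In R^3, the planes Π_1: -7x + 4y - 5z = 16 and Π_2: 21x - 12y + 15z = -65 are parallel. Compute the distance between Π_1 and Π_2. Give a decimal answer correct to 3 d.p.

0.597

Rescale Π_2 by 1/(-3): -7x + 4y - 5z = 65/3. Then distance = |16 − (65/3)| / √90 ≈ 0.597.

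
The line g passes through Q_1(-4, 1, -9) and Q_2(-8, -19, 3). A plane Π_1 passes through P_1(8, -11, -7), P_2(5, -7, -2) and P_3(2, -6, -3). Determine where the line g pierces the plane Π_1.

(-5, -4, -6)

A direction vector for g is Q_2 − Q_1 = (-4, -20, 12).
P_1P_2 = (-3, 4, 5), P_1P_3 = (-6, 5, 4); a normal to Π_1 is P_1P_2 × P_1P_3 = (-9, -18, 9).
Using P_1: Π_1 has equation -9x - 18y + 9z = 63.
Substitute r = (-4, 1, -9) + t(-4, -20, 12) into the plane: -63 + 504t = 63, so t = 1/4.
Intersection: (-4, 1, -9) + (1/4)·(-4, -20, 12) = (-5, -4, -6).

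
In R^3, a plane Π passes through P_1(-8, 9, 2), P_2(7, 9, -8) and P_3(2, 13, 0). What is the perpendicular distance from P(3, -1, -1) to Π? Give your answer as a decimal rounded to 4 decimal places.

P_1P_2 = (15, 0, -10), P_1P_3 = (10, 4, -2); a normal to Π is P_1P_2 × P_1P_3 = (40, -70, 60).
Using P_1: Π has equation 40x - 70y + 60z = -830.
n·P − d = (40)·(3) + (-70)·(-1) + (60)·(-1) − (-830) = 960; |n| = √10100.
Distance = |960| / √10100 = 960/√10100 ≈ 9.5524.

9.5524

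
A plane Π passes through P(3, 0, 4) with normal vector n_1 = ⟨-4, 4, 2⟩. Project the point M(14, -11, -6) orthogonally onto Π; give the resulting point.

Π: n_1·r = n_1·P gives -4x + 4y + 2z = -4.
Foot = M − λn with λ = (n·M − d)/|n|² = (-112 − (-4))/36 = -3.
Foot = (14, -11, -6) − (-3)·(-4, 4, 2) = (2, 1, 0).

(2, 1, 0)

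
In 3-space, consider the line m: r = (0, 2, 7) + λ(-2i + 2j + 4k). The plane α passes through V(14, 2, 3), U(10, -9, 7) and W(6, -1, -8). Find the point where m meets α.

VU = (-4, -11, 4), VW = (-8, -3, -11); a normal to α is VU × VW = (133, -76, -76).
Using V: α has equation 133x - 76y - 76z = 1482.
Substitute r = (0, 2, 7) + t(-2, 2, 4) into the plane: -684 + (-722)t = 1482, so t = -3.
Intersection: (0, 2, 7) + (-3)·(-2, 2, 4) = (6, -4, -5).

(6, -4, -5)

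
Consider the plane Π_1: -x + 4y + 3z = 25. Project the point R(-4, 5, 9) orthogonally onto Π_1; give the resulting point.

(-3, 1, 6)

Foot = R − λn with λ = (n·R − d)/|n|² = (51 − 25)/26 = 1.
Foot = (-4, 5, 9) − 1·(-1, 4, 3) = (-3, 1, 6).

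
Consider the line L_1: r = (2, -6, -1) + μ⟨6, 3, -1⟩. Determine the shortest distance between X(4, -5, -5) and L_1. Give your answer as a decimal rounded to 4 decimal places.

Taking (2, -6, -1) on L_1 with direction v = (6, 3, -1): w = X − (2, -6, -1) = (2, 1, -4), and w × v = (11, -22, 0).
Distance = |w × v| / |v| = √605 / √46 ≈ 3.6266.

3.6266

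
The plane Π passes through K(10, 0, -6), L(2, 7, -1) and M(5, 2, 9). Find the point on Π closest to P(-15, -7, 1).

KL = (-8, 7, 5), KM = (-5, 2, 15); a normal to Π is KL × KM = (95, 95, 19).
Using K: Π has equation 95x + 95y + 19z = 836.
Foot = P − λn with λ = (n·P − d)/|n|² = (-2071 − 836)/18411 = -3/19.
Foot = (-15, -7, 1) − (-3/19)·(95, 95, 19) = (0, 8, 4).

(0, 8, 4)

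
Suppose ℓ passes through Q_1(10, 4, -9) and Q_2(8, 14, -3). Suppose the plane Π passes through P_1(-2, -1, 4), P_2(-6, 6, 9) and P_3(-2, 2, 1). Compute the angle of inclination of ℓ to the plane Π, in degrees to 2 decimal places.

A direction vector for ℓ is Q_2 − Q_1 = (-2, 10, 6).
P_1P_2 = (-4, 7, 5), P_1P_3 = (0, 3, -3); a normal to Π is P_1P_2 × P_1P_3 = (-36, -12, -12).
Using P_1: Π has equation -36x - 12y - 12z = 36.
sin θ = |n·v| / (|n||v|) = |-120| / (√1584 · √140) = 0.25482.
θ ≈ 14.76°.

14.76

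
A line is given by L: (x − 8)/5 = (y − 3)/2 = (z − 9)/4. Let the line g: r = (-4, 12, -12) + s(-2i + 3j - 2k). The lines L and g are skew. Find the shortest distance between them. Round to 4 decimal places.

L has direction (5, 2, 4) through (8, 3, 9).
Common perpendicular direction n = (5, 2, 4) × (-2, 3, -2) = (-16, 2, 19).
With w = (-4, 12, -12) − (8, 3, 9) = (-12, 9, -21), w · n = -189.
Distance = |w · n| / |n| = |-189| / √621 ≈ 7.5843.

7.5843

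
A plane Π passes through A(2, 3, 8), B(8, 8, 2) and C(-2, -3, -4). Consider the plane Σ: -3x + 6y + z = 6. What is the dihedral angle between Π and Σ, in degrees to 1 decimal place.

23.8

AB = (6, 5, -6), AC = (-4, -6, -12); a normal to Π is AB × AC = (-96, 96, -16).
Using A: Π has equation -96x + 96y - 16z = -32.
cos θ = |n₁·n₂| / (|n₁||n₂|) = |848| / (√18688 · √46).
θ = arccos(0.91461) ≈ 23.8°.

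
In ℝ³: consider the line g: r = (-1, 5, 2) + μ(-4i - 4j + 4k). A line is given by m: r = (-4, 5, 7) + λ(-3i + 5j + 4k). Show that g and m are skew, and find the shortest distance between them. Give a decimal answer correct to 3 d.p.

1.076

Common perpendicular direction n = (-4, -4, 4) × (-3, 5, 4) = (-36, 4, -32).
With w = (-4, 5, 7) − (-1, 5, 2) = (-3, 0, 5), w · n = -52.
Since n ≠ 0 the lines are not parallel, and w · n = -52 ≠ 0 so they do not intersect; hence they are skew.
Distance = |w · n| / |n| = |-52| / √2336 ≈ 1.076.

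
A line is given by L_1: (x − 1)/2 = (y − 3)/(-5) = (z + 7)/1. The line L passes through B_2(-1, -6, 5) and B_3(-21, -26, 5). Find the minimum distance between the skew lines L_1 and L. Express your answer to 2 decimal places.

L_1 has direction (2, -5, 1) through (1, 3, -7).
A direction vector for L is B_3 − B_2 = (-20, -20, 0).
Common perpendicular direction n = (2, -5, 1) × (-20, -20, 0) = (20, -20, -140).
With w = (-1, -6, 5) − (1, 3, -7) = (-2, -9, 12), w · n = -1540.
Distance = |w · n| / |n| = |-1540| / √20400 ≈ 10.78.

10.78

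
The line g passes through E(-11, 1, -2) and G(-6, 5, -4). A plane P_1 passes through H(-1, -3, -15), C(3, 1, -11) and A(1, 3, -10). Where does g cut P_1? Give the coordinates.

(-1, 9, -6)

A direction vector for g is G − E = (5, 4, -2).
HC = (4, 4, 4), HA = (2, 6, 5); a normal to P_1 is HC × HA = (-4, -12, 16).
Using H: P_1 has equation -4x - 12y + 16z = -200.
Substitute r = (-11, 1, -2) + t(5, 4, -2) into the plane: 0 + (-100)t = -200, so t = 2.
Intersection: (-11, 1, -2) + 2·(5, 4, -2) = (-1, 9, -6).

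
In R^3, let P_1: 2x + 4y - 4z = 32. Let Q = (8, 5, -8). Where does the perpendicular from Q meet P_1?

(6, 1, -4)

Foot = Q − λn with λ = (n·Q − d)/|n|² = (68 − 32)/36 = 1.
Foot = (8, 5, -8) − 1·(2, 4, -4) = (6, 1, -4).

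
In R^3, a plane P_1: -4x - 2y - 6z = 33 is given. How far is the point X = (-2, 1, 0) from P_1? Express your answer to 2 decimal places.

n·X − d = (-4)·(-2) + (-2)·(1) + (-6)·(0) − 33 = -27; |n| = √56.
Distance = |-27| / √56 = 27/√56 ≈ 3.61.

3.61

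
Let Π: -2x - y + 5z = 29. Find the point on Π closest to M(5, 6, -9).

(-1, 3, 6)

Foot = M − λn with λ = (n·M − d)/|n|² = (-61 − 29)/30 = -3.
Foot = (5, 6, -9) − (-3)·(-2, -1, 5) = (-1, 3, 6).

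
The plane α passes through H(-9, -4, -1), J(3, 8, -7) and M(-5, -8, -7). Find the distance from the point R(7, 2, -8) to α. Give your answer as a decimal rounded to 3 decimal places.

HJ = (12, 12, -6), HM = (4, -4, -6); a normal to α is HJ × HM = (-96, 48, -96).
Using H: α has equation -96x + 48y - 96z = 768.
n·R − d = (-96)·(7) + (48)·(2) + (-96)·(-8) − 768 = -576; |n| = √20736.
Distance = |-576| / √20736 = 576/√20736 ≈ 4.000.

4.000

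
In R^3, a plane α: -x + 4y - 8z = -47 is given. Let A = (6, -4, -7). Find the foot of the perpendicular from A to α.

(7, -8, 1)

Foot = A − λn with λ = (n·A − d)/|n|² = (34 − (-47))/81 = 1.
Foot = (6, -4, -7) − 1·(-1, 4, -8) = (7, -8, 1).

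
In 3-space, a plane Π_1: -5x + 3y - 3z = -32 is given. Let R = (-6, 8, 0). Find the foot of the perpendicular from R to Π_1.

Foot = R − λn with λ = (n·R − d)/|n|² = (54 − (-32))/43 = 2.
Foot = (-6, 8, 0) − 2·(-5, 3, -3) = (4, 2, 6).

(4, 2, 6)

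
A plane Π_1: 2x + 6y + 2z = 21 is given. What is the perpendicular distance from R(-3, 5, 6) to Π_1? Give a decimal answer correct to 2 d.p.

2.26

n·R − d = (2)·(-3) + (6)·(5) + (2)·(6) − 21 = 15; |n| = √44.
Distance = |15| / √44 = 15/√44 ≈ 2.26.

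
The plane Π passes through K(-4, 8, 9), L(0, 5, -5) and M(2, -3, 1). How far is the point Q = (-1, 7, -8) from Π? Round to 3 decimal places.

KL = (4, -3, -14), KM = (6, -11, -8); a normal to Π is KL × KM = (-130, -52, -26).
Using K: Π has equation -130x - 52y - 26z = -130.
n·Q − d = (-130)·(-1) + (-52)·(7) + (-26)·(-8) − (-130) = 104; |n| = √20280.
Distance = |104| / √20280 = 104/√20280 ≈ 0.730.

0.730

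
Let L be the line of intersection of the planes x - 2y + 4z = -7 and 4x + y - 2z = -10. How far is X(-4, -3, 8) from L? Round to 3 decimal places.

Direction of L: (1, -2, 4) × (4, 1, -2) = (0, 18, 9).
A point on L: solving the two plane equations with y = -10 gives (-3, -10, -6).
Taking (-3, -10, -6) on L with direction v = (0, 18, 9): w = X − (-3, -10, -6) = (-1, 7, 14), and w × v = (-189, 9, -18).
Distance = |w × v| / |v| = √36126 / √405 ≈ 9.445.

9.445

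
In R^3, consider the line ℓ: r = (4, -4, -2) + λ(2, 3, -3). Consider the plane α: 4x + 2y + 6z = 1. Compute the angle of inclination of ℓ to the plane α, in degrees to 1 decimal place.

sin θ = |n·v| / (|n||v|) = |-4| / (√56 · √22) = 0.11396.
θ ≈ 6.5°.

6.5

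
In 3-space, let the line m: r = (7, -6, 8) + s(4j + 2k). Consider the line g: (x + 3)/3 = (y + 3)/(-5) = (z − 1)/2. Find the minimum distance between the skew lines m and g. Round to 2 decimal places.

3.47

g has direction (3, -5, 2) through (-3, -3, 1).
Common perpendicular direction n = (0, 4, 2) × (3, -5, 2) = (18, 6, -12).
With w = (-3, -3, 1) − (7, -6, 8) = (-10, 3, -7), w · n = -78.
Distance = |w · n| / |n| = |-78| / √504 ≈ 3.47.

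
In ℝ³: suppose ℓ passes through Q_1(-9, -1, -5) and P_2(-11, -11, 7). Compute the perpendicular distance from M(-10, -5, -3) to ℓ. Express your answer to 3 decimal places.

A direction vector for ℓ is P_2 − Q_1 = (-2, -10, 12).
Taking (-9, -1, -5) on ℓ with direction v = (-2, -10, 12): w = M − (-9, -1, -5) = (-1, -4, 2), and w × v = (-28, 8, 2).
Distance = |w × v| / |v| = √852 / √248 ≈ 1.854.

1.854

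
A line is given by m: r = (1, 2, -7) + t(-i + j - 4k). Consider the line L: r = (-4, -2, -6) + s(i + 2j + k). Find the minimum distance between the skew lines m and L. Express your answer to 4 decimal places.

Common perpendicular direction n = (-1, 1, -4) × (1, 2, 1) = (9, -3, -3).
With w = (-4, -2, -6) − (1, 2, -7) = (-5, -4, 1), w · n = -36.
Distance = |w · n| / |n| = |-36| / √99 ≈ 3.6181.

3.6181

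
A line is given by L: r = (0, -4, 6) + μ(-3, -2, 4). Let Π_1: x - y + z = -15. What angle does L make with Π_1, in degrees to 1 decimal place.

sin θ = |n·v| / (|n||v|) = |3| / (√3 · √29) = 0.32163.
θ ≈ 18.8°.

18.8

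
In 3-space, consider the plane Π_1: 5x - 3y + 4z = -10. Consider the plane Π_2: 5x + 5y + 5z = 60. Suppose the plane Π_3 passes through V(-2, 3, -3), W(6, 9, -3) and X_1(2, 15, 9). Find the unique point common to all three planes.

VW = (8, 6, 0), VX_1 = (4, 12, 12); a normal to Π_3 is VW × VX_1 = (72, -96, 72).
Using V: Π_3 has equation 72x - 96y + 72z = -648.
Solving the 3×3 linear system 5x - 3y + 4z = -10, 5x + 5y + 5z = 60, 72x - 96y + 72z = -648 (e.g. by elimination or Cramer's rule, determinant = 840) gives (5, 9, -2).

(5, 9, -2)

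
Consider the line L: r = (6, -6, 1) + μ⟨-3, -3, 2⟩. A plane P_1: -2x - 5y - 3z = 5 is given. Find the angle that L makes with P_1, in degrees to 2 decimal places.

31.25

sin θ = |n·v| / (|n||v|) = |15| / (√38 · √22) = 0.51879.
θ ≈ 31.25°.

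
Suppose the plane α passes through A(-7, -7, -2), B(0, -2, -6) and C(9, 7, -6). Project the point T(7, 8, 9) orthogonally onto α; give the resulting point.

(5, 10, 8)

AB = (7, 5, -4), AC = (16, 14, -4); a normal to α is AB × AC = (36, -36, 18).
Using A: α has equation 36x - 36y + 18z = -36.
Foot = T − λn with λ = (n·T − d)/|n|² = (126 − (-36))/2916 = 1/18.
Foot = (7, 8, 9) − (1/18)·(36, -36, 18) = (5, 10, 8).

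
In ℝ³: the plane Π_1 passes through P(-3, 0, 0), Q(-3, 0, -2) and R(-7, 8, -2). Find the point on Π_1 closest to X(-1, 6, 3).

(-5, 4, 3)

PQ = (0, 0, -2), PR = (-4, 8, -2); a normal to Π_1 is PQ × PR = (16, 8, 0).
Using P: Π_1 has equation 16x + 8y = -48.
Foot = X − λn with λ = (n·X − d)/|n|² = (32 − (-48))/320 = 1/4.
Foot = (-1, 6, 3) − (1/4)·(16, 8, 0) = (-5, 4, 3).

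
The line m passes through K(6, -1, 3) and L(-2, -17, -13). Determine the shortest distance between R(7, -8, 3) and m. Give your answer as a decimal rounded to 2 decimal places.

5.59

A direction vector for m is L − K = (-8, -16, -16).
Taking (6, -1, 3) on m with direction v = (-8, -16, -16): w = R − (6, -1, 3) = (1, -7, 0), and w × v = (112, 16, -72).
Distance = |w × v| / |v| = √17984 / √576 ≈ 5.59.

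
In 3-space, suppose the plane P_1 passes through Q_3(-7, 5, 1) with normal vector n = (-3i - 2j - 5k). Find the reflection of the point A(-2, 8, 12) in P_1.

P_1: n·r = n·Q_3 gives -3x - 2y - 5z = 6.
λ = (n·A − d)/|n|² = (-70 − 6)/38 = -2.
Reflection = A − 2λn = (-2, 8, 12) − (-4)·(-3, -2, -5) = (-14, 0, -8).

(-14, 0, -8)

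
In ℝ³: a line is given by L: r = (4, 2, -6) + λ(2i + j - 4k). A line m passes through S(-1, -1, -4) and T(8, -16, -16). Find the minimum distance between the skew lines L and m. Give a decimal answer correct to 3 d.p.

3.842

A direction vector for m is T − S = (9, -15, -12).
Common perpendicular direction n = (2, 1, -4) × (9, -15, -12) = (-72, -12, -39).
With w = (-1, -1, -4) − (4, 2, -6) = (-5, -3, 2), w · n = 318.
Distance = |w · n| / |n| = |318| / √6849 ≈ 3.842.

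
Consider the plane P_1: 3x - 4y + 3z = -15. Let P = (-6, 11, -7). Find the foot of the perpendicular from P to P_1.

(0, 3, -1)

Foot = P − λn with λ = (n·P − d)/|n|² = (-83 − (-15))/34 = -2.
Foot = (-6, 11, -7) − (-2)·(3, -4, 3) = (0, 3, -1).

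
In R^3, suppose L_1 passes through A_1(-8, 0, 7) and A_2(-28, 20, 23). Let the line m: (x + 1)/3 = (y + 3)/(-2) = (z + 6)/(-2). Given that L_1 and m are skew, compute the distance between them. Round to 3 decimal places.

7.833

A direction vector for L_1 is A_2 − A_1 = (-20, 20, 16).
m has direction (3, -2, -2) through (-1, -3, -6).
Common perpendicular direction n = (-20, 20, 16) × (3, -2, -2) = (-8, 8, -20).
With w = (-1, -3, -6) − (-8, 0, 7) = (7, -3, -13), w · n = 180.
Distance = |w · n| / |n| = |180| / √528 ≈ 7.833.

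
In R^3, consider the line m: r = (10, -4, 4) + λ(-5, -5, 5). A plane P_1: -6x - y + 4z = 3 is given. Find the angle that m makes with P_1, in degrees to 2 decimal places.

sin θ = |n·v| / (|n||v|) = |55| / (√53 · √75) = 0.87236.
θ ≈ 60.73°.

60.73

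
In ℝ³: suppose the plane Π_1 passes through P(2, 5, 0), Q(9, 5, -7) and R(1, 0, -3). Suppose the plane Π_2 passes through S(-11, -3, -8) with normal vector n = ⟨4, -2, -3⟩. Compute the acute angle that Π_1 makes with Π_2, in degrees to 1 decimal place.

72.7

PQ = (7, 0, -7), PR = (-1, -5, -3); a normal to Π_1 is PQ × PR = (-35, 28, -35).
Using P: Π_1 has equation -35x + 28y - 35z = 70.
Π_2: n·r = n·S gives 4x - 2y - 3z = -14.
cos θ = |n₁·n₂| / (|n₁||n₂|) = |-91| / (√3234 · √29).
θ = arccos(0.29715) ≈ 72.7°.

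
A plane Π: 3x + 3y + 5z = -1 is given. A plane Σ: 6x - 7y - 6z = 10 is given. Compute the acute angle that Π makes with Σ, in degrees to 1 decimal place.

62.8

cos θ = |n₁·n₂| / (|n₁||n₂|) = |-33| / (√43 · √121).
θ = arccos(0.45750) ≈ 62.8°.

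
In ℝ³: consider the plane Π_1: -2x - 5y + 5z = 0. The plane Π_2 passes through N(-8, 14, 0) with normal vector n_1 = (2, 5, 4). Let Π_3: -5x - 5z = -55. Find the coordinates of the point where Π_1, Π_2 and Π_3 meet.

Π_2: n_1·r = n_1·N gives 2x + 5y + 4z = 54.
Solving the 3×3 linear system -2x - 5y + 5z = 0, 2x + 5y + 4z = 54, -5x - 5z = -55 (e.g. by elimination or Cramer's rule, determinant = 225) gives (5, 4, 6).

(5, 4, 6)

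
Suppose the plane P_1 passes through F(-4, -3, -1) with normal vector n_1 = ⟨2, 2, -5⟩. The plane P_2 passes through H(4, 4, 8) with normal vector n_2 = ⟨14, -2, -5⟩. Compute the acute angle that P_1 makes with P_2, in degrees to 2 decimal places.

P_1: n_1·r = n_1·F gives 2x + 2y - 5z = -9.
P_2: n_2·r = n_2·H gives 14x - 2y - 5z = 8.
cos θ = |n₁·n₂| / (|n₁||n₂|) = |49| / (√33 · √225).
θ = arccos(0.56865) ≈ 55.34°.

55.34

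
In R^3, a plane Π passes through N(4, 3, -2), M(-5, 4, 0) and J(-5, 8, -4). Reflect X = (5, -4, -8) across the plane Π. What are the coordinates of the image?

NM = (-9, 1, 2), NJ = (-9, 5, -2); a normal to Π is NM × NJ = (-12, -36, -36).
Using N: Π has equation -12x - 36y - 36z = -84.
λ = (n·X − d)/|n|² = (372 − (-84))/2736 = 1/6.
Reflection = X − 2λn = (5, -4, -8) − (1/3)·(-12, -36, -36) = (9, 8, 4).

(9, 8, 4)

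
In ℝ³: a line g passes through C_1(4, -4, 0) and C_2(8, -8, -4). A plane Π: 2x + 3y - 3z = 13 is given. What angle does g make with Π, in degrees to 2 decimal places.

A direction vector for g is C_2 − C_1 = (4, -4, -4).
sin θ = |n·v| / (|n||v|) = |8| / (√22 · √48) = 0.24618.
θ ≈ 14.25°.

14.25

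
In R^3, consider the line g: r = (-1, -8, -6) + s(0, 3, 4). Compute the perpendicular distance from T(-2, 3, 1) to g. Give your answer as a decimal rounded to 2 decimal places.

4.71

Taking (-1, -8, -6) on g with direction v = (0, 3, 4): w = T − (-1, -8, -6) = (-1, 11, 7), and w × v = (23, 4, -3).
Distance = |w × v| / |v| = √554 / √25 ≈ 4.71.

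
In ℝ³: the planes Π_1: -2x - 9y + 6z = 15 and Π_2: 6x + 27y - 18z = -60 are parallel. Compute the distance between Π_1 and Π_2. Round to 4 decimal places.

0.4545

Rescale Π_2 by 1/(-3): -2x - 9y + 6z = 20. Then distance = |15 − 20| / √121 ≈ 0.4545.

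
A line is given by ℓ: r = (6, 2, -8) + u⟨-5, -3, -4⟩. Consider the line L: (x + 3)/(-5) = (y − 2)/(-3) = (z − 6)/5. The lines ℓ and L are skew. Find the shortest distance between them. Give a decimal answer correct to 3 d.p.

L has direction (-5, -3, 5) through (-3, 2, 6).
Common perpendicular direction n = (-5, -3, -4) × (-5, -3, 5) = (-27, 45, 0).
With w = (-3, 2, 6) − (6, 2, -8) = (-9, 0, 14), w · n = 243.
Distance = |w · n| / |n| = |243| / √2754 ≈ 4.630.

4.630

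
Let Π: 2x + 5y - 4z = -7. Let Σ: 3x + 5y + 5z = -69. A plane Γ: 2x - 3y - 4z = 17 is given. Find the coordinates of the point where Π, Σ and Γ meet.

(-8, -3, -6)

Solving the 3×3 linear system 2x + 5y - 4z = -7, 3x + 5y + 5z = -69, 2x - 3y - 4z = 17 (e.g. by elimination or Cramer's rule, determinant = 176) gives (-8, -3, -6).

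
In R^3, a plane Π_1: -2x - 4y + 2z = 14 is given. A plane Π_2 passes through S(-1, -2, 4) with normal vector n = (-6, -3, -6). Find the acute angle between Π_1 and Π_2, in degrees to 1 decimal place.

Π_2: n·r = n·S gives -6x - 3y - 6z = -12.
cos θ = |n₁·n₂| / (|n₁||n₂|) = |12| / (√24 · √81).
θ = arccos(0.27217) ≈ 74.2°.

74.2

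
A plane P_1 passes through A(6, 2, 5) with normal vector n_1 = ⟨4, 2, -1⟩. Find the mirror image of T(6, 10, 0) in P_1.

P_1: n_1·r = n_1·A gives 4x + 2y - z = 23.
λ = (n·T − d)/|n|² = (44 − 23)/21 = 1.
Reflection = T − 2λn = (6, 10, 0) − 2·(4, 2, -1) = (-2, 6, 2).

(-2, 6, 2)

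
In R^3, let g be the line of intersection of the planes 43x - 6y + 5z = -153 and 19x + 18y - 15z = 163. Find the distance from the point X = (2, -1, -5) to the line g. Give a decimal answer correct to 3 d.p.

Direction of g: (43, -6, 5) × (19, 18, -15) = (0, 740, 888).
A point on g: solving the two plane equations with y = 7 gives (-2, 7, -5).
Taking (-2, 7, -5) on g with direction v = (0, 740, 888): w = X − (-2, 7, -5) = (4, -8, 0), and w × v = (-7104, -3552, 2960).
Distance = |w × v| / |v| = √71845120 / √1336144 ≈ 7.333.

7.333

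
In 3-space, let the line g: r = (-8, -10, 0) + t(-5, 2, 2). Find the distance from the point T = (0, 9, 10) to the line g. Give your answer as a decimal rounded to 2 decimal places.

22.70

Taking (-8, -10, 0) on g with direction v = (-5, 2, 2): w = T − (-8, -10, 0) = (8, 19, 10), and w × v = (18, -66, 111).
Distance = |w × v| / |v| = √17001 / √33 ≈ 22.70.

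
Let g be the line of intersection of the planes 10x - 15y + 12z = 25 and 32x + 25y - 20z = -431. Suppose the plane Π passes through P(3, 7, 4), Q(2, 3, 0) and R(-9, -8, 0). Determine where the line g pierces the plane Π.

Direction of g: (10, -15, 12) × (32, 25, -20) = (0, 584, 730).
A point on g: solving the two plane equations with y = 5 gives (-8, 5, 15).
PQ = (-1, -4, -4), PR = (-12, -15, -4); a normal to Π is PQ × PR = (-44, 44, -33).
Using P: Π has equation -44x + 44y - 33z = 44.
Substitute r = (-8, 5, 15) + t(0, 584, 730) into the plane: 77 + 1606t = 44, so t = -3/146.
Intersection: (-8, 5, 15) + (-3/146)·(0, 584, 730) = (-8, -7, 0).

(-8, -7, 0)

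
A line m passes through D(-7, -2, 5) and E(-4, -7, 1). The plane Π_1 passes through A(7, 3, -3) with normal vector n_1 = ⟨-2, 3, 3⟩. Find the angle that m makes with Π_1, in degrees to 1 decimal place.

84.3

A direction vector for m is E − D = (3, -5, -4).
Π_1: n_1·r = n_1·A gives -2x + 3y + 3z = -14.
sin θ = |n·v| / (|n||v|) = |-33| / (√22 · √50) = 0.99499.
θ ≈ 84.3°.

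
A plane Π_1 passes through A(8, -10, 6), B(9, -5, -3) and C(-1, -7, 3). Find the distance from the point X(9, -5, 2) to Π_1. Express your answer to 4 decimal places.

2.4618

AB = (1, 5, -9), AC = (-9, 3, -3); a normal to Π_1 is AB × AC = (12, 84, 48).
Using A: Π_1 has equation 12x + 84y + 48z = -456.
n·X − d = (12)·(9) + (84)·(-5) + (48)·(2) − (-456) = 240; |n| = √9504.
Distance = |240| / √9504 = 240/√9504 ≈ 2.4618.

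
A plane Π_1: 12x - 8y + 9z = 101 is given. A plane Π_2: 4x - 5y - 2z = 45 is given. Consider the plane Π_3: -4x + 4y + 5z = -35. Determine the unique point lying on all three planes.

Solving the 3×3 linear system 12x - 8y + 9z = 101, 4x - 5y - 2z = 45, -4x + 4y + 5z = -35 (e.g. by elimination or Cramer's rule, determinant = -144) gives (3, -7, 1).

(3, -7, 1)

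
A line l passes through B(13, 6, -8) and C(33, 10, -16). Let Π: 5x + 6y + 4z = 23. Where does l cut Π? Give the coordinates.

A direction vector for l is C − B = (20, 4, -8).
Substitute r = (13, 6, -8) + t(20, 4, -8) into the plane: 69 + 92t = 23, so t = -1/2.
Intersection: (13, 6, -8) + (-1/2)·(20, 4, -8) = (3, 4, -4).

(3, 4, -4)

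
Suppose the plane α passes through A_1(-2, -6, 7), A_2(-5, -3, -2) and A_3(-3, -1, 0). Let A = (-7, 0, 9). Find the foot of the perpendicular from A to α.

(-1, -3, 6)

A_1A_2 = (-3, 3, -9), A_1A_3 = (-1, 5, -7); a normal to α is A_1A_2 × A_1A_3 = (24, -12, -12).
Using A_1: α has equation 24x - 12y - 12z = -60.
Foot = A − λn with λ = (n·A − d)/|n|² = (-276 − (-60))/864 = -1/4.
Foot = (-7, 0, 9) − (-1/4)·(24, -12, -12) = (-1, -3, 6).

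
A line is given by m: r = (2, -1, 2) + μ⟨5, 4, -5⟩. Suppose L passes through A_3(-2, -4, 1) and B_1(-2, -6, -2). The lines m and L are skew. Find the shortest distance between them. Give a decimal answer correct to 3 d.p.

1.863

A direction vector for L is B_1 − A_3 = (0, -2, -3).
Common perpendicular direction n = (5, 4, -5) × (0, -2, -3) = (-22, 15, -10).
With w = (-2, -4, 1) − (2, -1, 2) = (-4, -3, -1), w · n = 53.
Distance = |w · n| / |n| = |53| / √809 ≈ 1.863.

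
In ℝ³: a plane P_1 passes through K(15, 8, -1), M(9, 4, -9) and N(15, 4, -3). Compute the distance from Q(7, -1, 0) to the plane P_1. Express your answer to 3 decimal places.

KM = (-6, -4, -8), KN = (0, -4, -2); a normal to P_1 is KM × KN = (-24, -12, 24).
Using K: P_1 has equation -24x - 12y + 24z = -480.
n·Q − d = (-24)·(7) + (-12)·(-1) + (24)·(0) − (-480) = 324; |n| = √1296.
Distance = |324| / √1296 = 324/√1296 ≈ 9.000.

9.000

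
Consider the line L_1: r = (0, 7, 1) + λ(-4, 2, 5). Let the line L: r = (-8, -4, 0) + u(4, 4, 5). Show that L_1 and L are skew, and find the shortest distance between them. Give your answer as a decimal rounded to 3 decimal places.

Common perpendicular direction n = (-4, 2, 5) × (4, 4, 5) = (-10, 40, -24).
With w = (-8, -4, 0) − (0, 7, 1) = (-8, -11, -1), w · n = -336.
Since n ≠ 0 the lines are not parallel, and w · n = -336 ≠ 0 so they do not intersect; hence they are skew.
Distance = |w · n| / |n| = |-336| / √2276 ≈ 7.043.

7.043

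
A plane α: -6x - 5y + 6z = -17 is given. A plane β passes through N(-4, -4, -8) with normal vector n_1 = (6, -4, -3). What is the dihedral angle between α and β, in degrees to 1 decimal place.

β: n_1·r = n_1·N gives 6x - 4y - 3z = 16.
cos θ = |n₁·n₂| / (|n₁||n₂|) = |-34| / (√97 · √61).
θ = arccos(0.44201) ≈ 63.8°.

63.8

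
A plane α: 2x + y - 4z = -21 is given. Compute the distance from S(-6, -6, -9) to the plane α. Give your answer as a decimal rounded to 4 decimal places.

8.5105

n·S − d = (2)·(-6) + (1)·(-6) + (-4)·(-9) − (-21) = 39; |n| = √21.
Distance = |39| / √21 = 39/√21 ≈ 8.5105.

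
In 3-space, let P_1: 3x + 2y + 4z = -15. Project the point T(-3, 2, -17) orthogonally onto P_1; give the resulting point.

(3, 6, -9)

Foot = T − λn with λ = (n·T − d)/|n|² = (-73 − (-15))/29 = -2.
Foot = (-3, 2, -17) − (-2)·(3, 2, 4) = (3, 6, -9).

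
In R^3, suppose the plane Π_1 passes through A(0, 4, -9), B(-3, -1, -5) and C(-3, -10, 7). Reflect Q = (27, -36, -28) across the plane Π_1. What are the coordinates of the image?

(-21, 36, 26)

AB = (-3, -5, 4), AC = (-3, -14, 16); a normal to Π_1 is AB × AC = (-24, 36, 27).
Using A: Π_1 has equation -24x + 36y + 27z = -99.
λ = (n·Q − d)/|n|² = (-2700 − (-99))/2601 = -1.
Reflection = Q − 2λn = (27, -36, -28) − (-2)·(-24, 36, 27) = (-21, 36, 26).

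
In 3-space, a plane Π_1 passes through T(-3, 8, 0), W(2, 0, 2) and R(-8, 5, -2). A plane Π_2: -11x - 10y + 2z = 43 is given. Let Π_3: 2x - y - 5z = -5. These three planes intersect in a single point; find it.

(-3, -1, 0)

TW = (5, -8, 2), TR = (-5, -3, -2); a normal to Π_1 is TW × TR = (22, 0, -55).
Using T: Π_1 has equation 22x - 55z = -66.
Solving the 3×3 linear system 22x - 55z = -66, -11x - 10y + 2z = 43, 2x - y - 5z = -5 (e.g. by elimination or Cramer's rule, determinant = -561) gives (-3, -1, 0).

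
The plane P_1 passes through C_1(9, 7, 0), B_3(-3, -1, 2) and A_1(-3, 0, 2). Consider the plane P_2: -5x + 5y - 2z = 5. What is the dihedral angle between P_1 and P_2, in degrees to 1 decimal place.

67.6

C_1B_3 = (-12, -8, 2), C_1A_1 = (-12, -7, 2); a normal to P_1 is C_1B_3 × C_1A_1 = (-2, 0, -12).
Using C_1: P_1 has equation -2x - 12z = -18.
cos θ = |n₁·n₂| / (|n₁||n₂|) = |34| / (√148 · √54).
θ = arccos(0.38032) ≈ 67.6°.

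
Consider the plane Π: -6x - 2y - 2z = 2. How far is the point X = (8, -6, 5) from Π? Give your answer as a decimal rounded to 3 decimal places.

n·X − d = (-6)·(8) + (-2)·(-6) + (-2)·(5) − 2 = -48; |n| = √44.
Distance = |-48| / √44 = 48/√44 ≈ 7.236.

7.236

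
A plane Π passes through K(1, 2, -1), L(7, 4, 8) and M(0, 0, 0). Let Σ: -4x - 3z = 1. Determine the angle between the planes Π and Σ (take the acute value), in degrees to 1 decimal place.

KL = (6, 2, 9), KM = (-1, -2, 1); a normal to Π is KL × KM = (20, -15, -10).
Using K: Π has equation 20x - 15y - 10z = 0.
cos θ = |n₁·n₂| / (|n₁||n₂|) = |-50| / (√725 · √25).
θ = arccos(0.37139) ≈ 68.2°.

68.2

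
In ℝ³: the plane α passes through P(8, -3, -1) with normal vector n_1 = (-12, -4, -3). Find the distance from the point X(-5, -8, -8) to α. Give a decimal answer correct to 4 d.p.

15.1538

α: n_1·r = n_1·P gives -12x - 4y - 3z = -81.
n·X − d = (-12)·(-5) + (-4)·(-8) + (-3)·(-8) − (-81) = 197; |n| = √169.
Distance = |197| / √169 = 197/√169 ≈ 15.1538.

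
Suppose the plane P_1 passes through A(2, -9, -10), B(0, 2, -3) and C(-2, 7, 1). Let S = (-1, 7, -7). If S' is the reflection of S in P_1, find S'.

(5, 3, 1)

AB = (-2, 11, 7), AC = (-4, 16, 11); a normal to P_1 is AB × AC = (9, -6, 12).
Using A: P_1 has equation 9x - 6y + 12z = -48.
λ = (n·S − d)/|n|² = (-135 − (-48))/261 = -1/3.
Reflection = S − 2λn = (-1, 7, -7) − (-2/3)·(9, -6, 12) = (5, 3, 1).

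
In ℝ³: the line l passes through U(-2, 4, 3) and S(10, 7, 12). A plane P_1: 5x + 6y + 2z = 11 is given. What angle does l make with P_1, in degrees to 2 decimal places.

51.11

A direction vector for l is S − U = (12, 3, 9).
sin θ = |n·v| / (|n||v|) = |96| / (√65 · √234) = 0.77841.
θ ≈ 51.11°.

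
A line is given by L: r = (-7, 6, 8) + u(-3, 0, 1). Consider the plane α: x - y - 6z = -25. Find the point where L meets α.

Substitute r = (-7, 6, 8) + t(-3, 0, 1) into the plane: -61 + (-9)t = -25, so t = -4.
Intersection: (-7, 6, 8) + (-4)·(-3, 0, 1) = (5, 6, 4).

(5, 6, 4)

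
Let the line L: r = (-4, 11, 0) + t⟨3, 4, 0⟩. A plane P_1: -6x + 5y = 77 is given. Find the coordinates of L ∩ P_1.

(-7, 7, 0)

Substitute r = (-4, 11, 0) + t(3, 4, 0) into the plane: 79 + 2t = 77, so t = -1.
Intersection: (-4, 11, 0) + (-1)·(3, 4, 0) = (-7, 7, 0).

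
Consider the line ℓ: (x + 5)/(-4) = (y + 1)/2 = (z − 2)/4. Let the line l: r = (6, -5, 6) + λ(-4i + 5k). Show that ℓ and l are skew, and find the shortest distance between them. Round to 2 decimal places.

ℓ has direction (-4, 2, 4) through (-5, -1, 2).
Common perpendicular direction n = (-4, 2, 4) × (-4, 0, 5) = (10, 4, 8).
With w = (6, -5, 6) − (-5, -1, 2) = (11, -4, 4), w · n = 126.
Since n ≠ 0 the lines are not parallel, and w · n = 126 ≠ 0 so they do not intersect; hence they are skew.
Distance = |w · n| / |n| = |126| / √180 ≈ 9.39.

9.39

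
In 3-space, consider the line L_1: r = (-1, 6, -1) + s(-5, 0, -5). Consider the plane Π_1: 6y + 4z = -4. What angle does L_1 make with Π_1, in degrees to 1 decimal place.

23.1

sin θ = |n·v| / (|n||v|) = |-20| / (√52 · √50) = 0.39223.
θ ≈ 23.1°.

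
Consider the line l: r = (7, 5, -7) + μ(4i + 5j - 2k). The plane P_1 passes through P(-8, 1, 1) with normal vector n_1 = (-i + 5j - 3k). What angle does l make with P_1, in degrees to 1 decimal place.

P_1: n_1·r = n_1·P gives -x + 5y - 3z = 10.
sin θ = |n·v| / (|n||v|) = |27| / (√35 · √45) = 0.68034.
θ ≈ 42.9°.

42.9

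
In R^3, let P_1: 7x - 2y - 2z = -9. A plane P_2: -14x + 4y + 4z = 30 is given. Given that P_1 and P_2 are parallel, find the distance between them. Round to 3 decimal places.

Rescale P_2 by 1/(-2): 7x - 2y - 2z = -15. Then distance = |-9 − (-15)| / √57 ≈ 0.795.

0.795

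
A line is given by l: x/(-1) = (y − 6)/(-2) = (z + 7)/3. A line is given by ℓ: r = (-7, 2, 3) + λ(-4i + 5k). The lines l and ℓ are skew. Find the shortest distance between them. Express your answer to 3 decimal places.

l has direction (-1, -2, 3) through (0, 6, -7).
Common perpendicular direction n = (-1, -2, 3) × (-4, 0, 5) = (-10, -7, -8).
With w = (-7, 2, 3) − (0, 6, -7) = (-7, -4, 10), w · n = 18.
Distance = |w · n| / |n| = |18| / √213 ≈ 1.233.

1.233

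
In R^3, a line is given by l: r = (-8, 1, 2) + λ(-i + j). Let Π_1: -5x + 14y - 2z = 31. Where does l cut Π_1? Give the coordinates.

(-7, 0, 2)

Substitute r = (-8, 1, 2) + t(-1, 1, 0) into the plane: 50 + 19t = 31, so t = -1.
Intersection: (-8, 1, 2) + (-1)·(-1, 1, 0) = (-7, 0, 2).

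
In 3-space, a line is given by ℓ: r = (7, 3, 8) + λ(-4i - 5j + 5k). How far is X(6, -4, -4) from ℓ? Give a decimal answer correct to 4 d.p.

Taking (7, 3, 8) on ℓ with direction v = (-4, -5, 5): w = X − (7, 3, 8) = (-1, -7, -12), and w × v = (-95, 53, -23).
Distance = |w × v| / |v| = √12363 / √66 ≈ 13.6864.

13.6864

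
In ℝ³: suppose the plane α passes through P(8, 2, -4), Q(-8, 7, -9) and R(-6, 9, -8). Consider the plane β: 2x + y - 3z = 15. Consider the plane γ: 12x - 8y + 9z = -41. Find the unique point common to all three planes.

(-2, -8, -9)

PQ = (-16, 5, -5), PR = (-14, 7, -4); a normal to α is PQ × PR = (15, 6, -42).
Using P: α has equation 15x + 6y - 42z = 300.
Solving the 3×3 linear system 15x + 6y - 42z = 300, 2x + y - 3z = 15, 12x - 8y + 9z = -41 (e.g. by elimination or Cramer's rule, determinant = 627) gives (-2, -8, -9).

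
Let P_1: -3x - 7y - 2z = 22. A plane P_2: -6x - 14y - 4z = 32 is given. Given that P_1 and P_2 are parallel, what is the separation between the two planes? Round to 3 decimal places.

Rescale P_2 by 1/2: -3x - 7y - 2z = 16. Then distance = |22 − 16| / √62 ≈ 0.762.

0.762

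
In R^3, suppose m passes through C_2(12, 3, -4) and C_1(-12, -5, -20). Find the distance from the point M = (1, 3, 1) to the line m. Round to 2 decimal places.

10.40

A direction vector for m is C_1 − C_2 = (-24, -8, -16).
Taking (12, 3, -4) on m with direction v = (-24, -8, -16): w = M − (12, 3, -4) = (-11, 0, 5), and w × v = (40, -296, 88).
Distance = |w × v| / |v| = √96960 / √896 ≈ 10.40.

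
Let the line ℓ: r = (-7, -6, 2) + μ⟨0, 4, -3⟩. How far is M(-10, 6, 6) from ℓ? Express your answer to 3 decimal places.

10.824

Taking (-7, -6, 2) on ℓ with direction v = (0, 4, -3): w = M − (-7, -6, 2) = (-3, 12, 4), and w × v = (-52, -9, -12).
Distance = |w × v| / |v| = √2929 / √25 ≈ 10.824.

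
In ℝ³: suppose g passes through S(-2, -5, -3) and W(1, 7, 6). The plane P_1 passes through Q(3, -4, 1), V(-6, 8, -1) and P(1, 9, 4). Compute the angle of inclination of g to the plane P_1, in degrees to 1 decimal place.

A direction vector for g is W − S = (3, 12, 9).
QV = (-9, 12, -2), QP = (-2, 13, 3); a normal to P_1 is QV × QP = (62, 31, -93).
Using Q: P_1 has equation 62x + 31y - 93z = -31.
sin θ = |n·v| / (|n||v|) = |-279| / (√13454 · √234) = 0.15724.
θ ≈ 9.0°.

9.0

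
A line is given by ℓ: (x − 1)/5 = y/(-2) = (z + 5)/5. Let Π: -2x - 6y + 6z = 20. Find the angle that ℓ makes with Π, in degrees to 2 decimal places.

29.97

ℓ has direction (5, -2, 5) through (1, 0, -5).
sin θ = |n·v| / (|n||v|) = |32| / (√76 · √54) = 0.49951.
θ ≈ 29.97°.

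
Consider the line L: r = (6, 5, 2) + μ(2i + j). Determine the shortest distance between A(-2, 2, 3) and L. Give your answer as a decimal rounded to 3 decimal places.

Taking (6, 5, 2) on L with direction v = (2, 1, 0): w = A − (6, 5, 2) = (-8, -3, 1), and w × v = (-1, 2, -2).
Distance = |w × v| / |v| = √9 / √5 ≈ 1.342.

1.342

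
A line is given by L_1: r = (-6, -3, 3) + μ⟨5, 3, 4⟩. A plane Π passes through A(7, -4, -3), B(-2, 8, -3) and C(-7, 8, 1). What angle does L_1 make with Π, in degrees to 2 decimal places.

AB = (-9, 12, 0), AC = (-14, 12, 4); a normal to Π is AB × AC = (48, 36, 60).
Using A: Π has equation 48x + 36y + 60z = 12.
sin θ = |n·v| / (|n||v|) = |588| / (√7200 · √50) = 0.98000.
θ ≈ 78.52°.

78.52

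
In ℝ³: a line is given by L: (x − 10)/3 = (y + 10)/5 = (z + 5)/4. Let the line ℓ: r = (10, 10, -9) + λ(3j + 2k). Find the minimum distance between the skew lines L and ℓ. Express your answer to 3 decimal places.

L has direction (3, 5, 4) through (10, -10, -5).
Common perpendicular direction n = (3, 5, 4) × (0, 3, 2) = (-2, -6, 9).
With w = (10, 10, -9) − (10, -10, -5) = (0, 20, -4), w · n = -156.
Distance = |w · n| / |n| = |-156| / √121 ≈ 14.182.

14.182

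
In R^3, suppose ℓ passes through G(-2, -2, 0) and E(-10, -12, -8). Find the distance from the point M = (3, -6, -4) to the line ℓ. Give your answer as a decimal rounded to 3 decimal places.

A direction vector for ℓ is E − G = (-8, -10, -8).
Taking (-2, -2, 0) on ℓ with direction v = (-8, -10, -8): w = M − (-2, -2, 0) = (5, -4, -4), and w × v = (-8, 72, -82).
Distance = |w × v| / |v| = √11972 / √228 ≈ 7.246.

7.246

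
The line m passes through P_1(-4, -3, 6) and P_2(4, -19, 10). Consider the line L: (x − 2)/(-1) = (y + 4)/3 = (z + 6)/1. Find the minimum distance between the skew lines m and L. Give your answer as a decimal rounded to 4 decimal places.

A direction vector for m is P_2 − P_1 = (8, -16, 4).
L has direction (-1, 3, 1) through (2, -4, -6).
Common perpendicular direction n = (8, -16, 4) × (-1, 3, 1) = (-28, -12, 8).
With w = (2, -4, -6) − (-4, -3, 6) = (6, -1, -12), w · n = -252.
Distance = |w · n| / |n| = |-252| / √992 ≈ 8.0010.

8.0010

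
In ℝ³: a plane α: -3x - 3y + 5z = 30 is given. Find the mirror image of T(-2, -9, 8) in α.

λ = (n·T − d)/|n|² = (73 − 30)/43 = 1.
Reflection = T − 2λn = (-2, -9, 8) − 2·(-3, -3, 5) = (4, -3, -2).

(4, -3, -2)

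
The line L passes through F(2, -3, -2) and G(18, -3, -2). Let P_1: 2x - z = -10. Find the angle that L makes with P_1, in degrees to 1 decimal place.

63.4

A direction vector for L is G − F = (16, 0, 0).
sin θ = |n·v| / (|n||v|) = |32| / (√5 · √256) = 0.89443.
θ ≈ 63.4°.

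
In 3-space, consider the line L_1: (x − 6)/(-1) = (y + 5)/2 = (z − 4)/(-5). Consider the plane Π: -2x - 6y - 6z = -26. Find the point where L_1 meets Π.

(7, -7, 9)

L_1 has direction (-1, 2, -5) through (6, -5, 4).
Substitute r = (6, -5, 4) + t(-1, 2, -5) into the plane: -6 + 20t = -26, so t = -1.
Intersection: (6, -5, 4) + (-1)·(-1, 2, -5) = (7, -7, 9).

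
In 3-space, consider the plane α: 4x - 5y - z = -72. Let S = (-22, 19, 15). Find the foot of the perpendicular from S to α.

Foot = S − λn with λ = (n·S − d)/|n|² = (-198 − (-72))/42 = -3.
Foot = (-22, 19, 15) − (-3)·(4, -5, -1) = (-10, 4, 12).

(-10, 4, 12)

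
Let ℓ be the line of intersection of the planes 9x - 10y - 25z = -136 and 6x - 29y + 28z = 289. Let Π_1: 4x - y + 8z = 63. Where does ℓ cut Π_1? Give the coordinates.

Direction of ℓ: (9, -10, -25) × (6, -29, 28) = (-1005, -402, -201).
A point on ℓ: solving the two plane equations with x = -19 gives (-19, -11, 3).
Substitute r = (-19, -11, 3) + t(-1005, -402, -201) into the plane: -41 + (-5226)t = 63, so t = -4/201.
Intersection: (-19, -11, 3) + (-4/201)·(-1005, -402, -201) = (1, -3, 7).

(1, -3, 7)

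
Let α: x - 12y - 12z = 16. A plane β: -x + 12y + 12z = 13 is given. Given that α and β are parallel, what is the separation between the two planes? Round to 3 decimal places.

1.706

Rescale β by 1/(-1): x - 12y - 12z = -13. Then distance = |16 − (-13)| / √289 ≈ 1.706.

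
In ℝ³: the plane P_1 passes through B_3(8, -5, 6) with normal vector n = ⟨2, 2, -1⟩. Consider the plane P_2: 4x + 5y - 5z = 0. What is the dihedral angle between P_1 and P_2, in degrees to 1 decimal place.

P_1: n·r = n·B_3 gives 2x + 2y - z = 0.
cos θ = |n₁·n₂| / (|n₁||n₂|) = |23| / (√9 · √66).
θ = arccos(0.94370) ≈ 19.3°.

19.3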